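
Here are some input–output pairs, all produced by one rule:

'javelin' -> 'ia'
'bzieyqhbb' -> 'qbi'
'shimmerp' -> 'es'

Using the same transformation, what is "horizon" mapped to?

oo

Each output is the input with this applied: move the first 3 characters to the end (rotate left by 3), then keep one character in every 3, starting at position 3 (positions 3rd, 6th, 9th, ...).
Applying both steps to "horizon": "izonhor", then "oo".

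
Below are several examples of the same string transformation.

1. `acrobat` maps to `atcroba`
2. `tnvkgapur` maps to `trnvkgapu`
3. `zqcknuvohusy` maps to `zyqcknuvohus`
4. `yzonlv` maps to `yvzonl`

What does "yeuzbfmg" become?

ygeuzbfm

The rule is to swap the first and last characters, then move the last character to the front.
On "yeuzbfmg": the first step gives "geuzbfmy", and the second then gives "ygeuzbfm".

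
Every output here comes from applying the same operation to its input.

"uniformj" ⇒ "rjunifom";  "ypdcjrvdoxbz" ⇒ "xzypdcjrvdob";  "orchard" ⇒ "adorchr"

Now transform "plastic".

The pattern: move the last 2 characters to the front (rotate right by 2), then swap the first and last characters.
Applying that to "plastic" gives "tcplasi".
(Check on "ypdcjrvdoxbz": → "bzypdcjrvdox" → "xzypdcjrvdob" ✓)

tcplasi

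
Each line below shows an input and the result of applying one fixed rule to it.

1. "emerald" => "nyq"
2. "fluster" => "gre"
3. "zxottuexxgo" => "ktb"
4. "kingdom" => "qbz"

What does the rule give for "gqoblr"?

The rule is to shift every letter 13 places forward in the alphabet (wrapping around) — i.e. ROT13, then keep only the last 3 characters.
On "gqoblr": the first step gives "tdboye", and the second then gives "oye".

oye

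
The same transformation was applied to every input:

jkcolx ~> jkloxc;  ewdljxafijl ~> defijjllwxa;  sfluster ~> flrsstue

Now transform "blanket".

beklnta

Rule — sort the characters into alphabetical order, then move the first character to the end.
"blanket" → "beklnta".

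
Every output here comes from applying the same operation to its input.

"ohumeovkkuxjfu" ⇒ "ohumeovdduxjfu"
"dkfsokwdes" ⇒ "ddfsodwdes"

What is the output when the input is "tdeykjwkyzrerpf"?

The rule is to replace every "k" with "d".
Applying that to "tdeykjwkyzrerpf" gives "tdeydjwdyzrerpf".

tdeydjwdyzrerpf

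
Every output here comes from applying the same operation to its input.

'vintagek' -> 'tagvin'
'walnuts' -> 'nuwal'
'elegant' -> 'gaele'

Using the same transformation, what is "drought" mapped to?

ugdro

Rule — delete the last 2 characters, then move the first 3 characters to the end (rotate left by 3).
"drought" → "droug" → "ugdro".
(Check on "vintagek": → "vintag" → "tagvin" ✓)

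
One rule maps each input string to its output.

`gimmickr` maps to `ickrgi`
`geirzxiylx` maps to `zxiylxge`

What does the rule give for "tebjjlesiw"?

In each case the input is transformed by: move the first 2 characters to the end (rotate left by 2), then delete the first 2 characters.
On "tebjjlesiw": the first step gives "bjjlesiwte", and the second then gives "jlesiwte".

jlesiwte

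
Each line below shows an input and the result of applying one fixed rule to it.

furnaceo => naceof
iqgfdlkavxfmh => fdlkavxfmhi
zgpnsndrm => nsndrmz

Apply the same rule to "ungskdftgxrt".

The pattern: move the first character to the end, then delete the first 2 characters.
"ungskdftgxrt" → "ngskdftgxrtu" → "skdftgxrtu".
(Check on "zgpnsndrm": → "gpnsndrmz" → "nsndrmz" ✓)

skdftgxrtu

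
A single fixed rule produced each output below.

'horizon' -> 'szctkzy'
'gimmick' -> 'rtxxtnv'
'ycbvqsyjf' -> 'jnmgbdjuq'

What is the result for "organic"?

Rule — shift every letter 11 places forward in the alphabet (wrapping around).
So "organic" becomes "zcrlytn".

zcrlytn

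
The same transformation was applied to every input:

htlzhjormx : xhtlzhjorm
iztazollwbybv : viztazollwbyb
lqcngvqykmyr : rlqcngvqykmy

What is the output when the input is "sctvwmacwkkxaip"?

psctvwmacwkkxai

The transformation: move the last character to the front.
On "sctvwmacwkkxaip" that produces "psctvwmacwkkxai".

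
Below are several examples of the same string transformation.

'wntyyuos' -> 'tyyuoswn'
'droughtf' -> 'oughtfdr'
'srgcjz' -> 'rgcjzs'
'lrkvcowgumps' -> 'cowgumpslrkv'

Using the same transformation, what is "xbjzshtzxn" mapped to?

zshtzxnxbj

Rule — swap the front and back halves of the string, then move the last 2 characters to the front (rotate right by 2).
Starting from "xbjzshtzxn": after the first operation, "htzxnxbjzs"; after the second, "zshtzxnxbj".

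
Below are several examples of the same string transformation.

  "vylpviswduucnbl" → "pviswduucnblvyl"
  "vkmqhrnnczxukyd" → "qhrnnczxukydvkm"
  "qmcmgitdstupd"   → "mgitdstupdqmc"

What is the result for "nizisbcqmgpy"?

In each case the input is transformed by: move the first 3 characters to the end (rotate left by 3).
For "nizisbcqmgpy" the result is "isbcqmgpyniz".

isbcqmgpyniz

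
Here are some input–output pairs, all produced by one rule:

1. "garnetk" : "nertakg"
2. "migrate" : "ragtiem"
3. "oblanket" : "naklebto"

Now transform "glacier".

ciaelrg

Rule — take characters alternately from the front and the back (1st, last, 2nd, 2nd-last, ...), then reverse the string.
For "glacier", step one produces "grleaic"; step two turns that into "ciaelrg".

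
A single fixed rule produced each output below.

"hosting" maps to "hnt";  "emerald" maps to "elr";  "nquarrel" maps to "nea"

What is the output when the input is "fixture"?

Rule — take characters alternately from the front and the back (1st, last, 2nd, 2nd-last, ...), then keep one character in every 3, starting at position 1 (positions 1st, 4th, 7th, ...).
"fixture" → "feirxut" → "frt".

frt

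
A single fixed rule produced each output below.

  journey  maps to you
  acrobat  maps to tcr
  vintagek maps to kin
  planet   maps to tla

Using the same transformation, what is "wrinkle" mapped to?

eri

In each case the input is transformed by: swap the first and last characters, then keep only the first 3 characters.
For "wrinkle", step one produces "erinklw"; step two turns that into "eri".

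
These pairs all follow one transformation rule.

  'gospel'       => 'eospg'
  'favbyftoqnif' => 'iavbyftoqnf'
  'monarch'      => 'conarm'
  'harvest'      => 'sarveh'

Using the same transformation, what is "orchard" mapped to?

rrchao

Each output is the input with this applied: delete the last character, then swap the first and last characters.
For "orchard", step one produces "orchar"; step two turns that into "rrchao".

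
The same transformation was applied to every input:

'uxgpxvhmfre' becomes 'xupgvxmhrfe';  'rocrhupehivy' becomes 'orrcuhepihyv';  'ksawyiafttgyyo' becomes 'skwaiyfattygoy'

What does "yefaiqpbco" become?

eyafqibpoc

Rule — swap each adjacent pair of characters (1↔2, 3↔4, ...).
So "yefaiqpbco" becomes "eyafqibpoc".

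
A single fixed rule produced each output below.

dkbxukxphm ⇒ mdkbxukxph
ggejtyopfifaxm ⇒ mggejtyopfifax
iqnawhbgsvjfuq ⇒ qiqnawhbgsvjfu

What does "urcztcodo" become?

Each output is the input with this applied: move the last character to the front.
Doing the same to "urcztcodo": "ourcztcod".

ourcztcod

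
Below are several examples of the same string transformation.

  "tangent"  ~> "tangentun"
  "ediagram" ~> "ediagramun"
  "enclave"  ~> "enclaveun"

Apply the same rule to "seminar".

seminarun

Rule — append "un".
Doing the same to "seminar": "seminarun".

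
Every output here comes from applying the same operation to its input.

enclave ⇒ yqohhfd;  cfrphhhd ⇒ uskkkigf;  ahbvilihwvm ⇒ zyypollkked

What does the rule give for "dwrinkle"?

zuqonlhg

The pattern: shift every letter 3 places forward in the alphabet (wrapping around), then sort the characters into reverse alphabetical order.
Working it through for "dwrinkle": intermediate "gzulqnoh", final "zuqonlhg".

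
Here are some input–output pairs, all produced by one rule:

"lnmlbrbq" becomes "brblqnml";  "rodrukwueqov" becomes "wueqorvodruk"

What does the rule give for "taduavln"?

avltnadu

In each case the input is transformed by: swap the first and last characters, then swap the front and back halves of the string.
Applying both steps to "taduavln": "naduavlt", then "avltnadu".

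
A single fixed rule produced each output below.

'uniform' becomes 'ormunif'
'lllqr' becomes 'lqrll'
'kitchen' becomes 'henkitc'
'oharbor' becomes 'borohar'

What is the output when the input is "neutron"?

ronneut

Rule — move the last 3 characters to the front (rotate right by 3).
Doing the same to "neutron": "ronneut".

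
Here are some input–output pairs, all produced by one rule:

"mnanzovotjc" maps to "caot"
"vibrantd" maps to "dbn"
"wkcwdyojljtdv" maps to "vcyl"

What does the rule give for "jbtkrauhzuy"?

ytaz

Looking at the pairs, the operation is to move the last 2 characters to the front (rotate right by 2), then keep one character in every 3, starting at position 2 (positions 2nd, 5th, 8th, ...).
For "jbtkrauhzuy", step one produces "uyjbtkrauhz"; step two turns that into "ytaz".
(Check on "mnanzovotjc": → "jcmnanzovot" → "caot" ✓)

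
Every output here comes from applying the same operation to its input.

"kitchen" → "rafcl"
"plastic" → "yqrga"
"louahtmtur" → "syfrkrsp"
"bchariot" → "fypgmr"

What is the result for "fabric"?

zpga

The transformation: delete the first 2 characters, then shift every letter 2 places backward in the alphabet (wrapping around).
Applying both steps to "fabric": "bric", then "zpga".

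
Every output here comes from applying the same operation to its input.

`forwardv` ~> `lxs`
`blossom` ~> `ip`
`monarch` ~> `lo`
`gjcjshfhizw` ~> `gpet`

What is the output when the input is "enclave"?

In each case the input is transformed by: shift every letter 3 places backward in the alphabet (wrapping around), then keep one character in every 3, starting at position 2 (positions 2nd, 5th, 8th, ...).
Starting from "enclave": after the first operation, "bkzixsb"; after the second, "kx".

kx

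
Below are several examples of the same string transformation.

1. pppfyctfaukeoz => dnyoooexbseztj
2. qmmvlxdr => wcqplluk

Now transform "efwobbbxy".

In each case the input is transformed by: shift every letter 1 place backward in the alphabet (wrapping around), then move the last 3 characters to the front (rotate right by 3).
For "efwobbbxy", step one produces "devnaaawx"; step two turns that into "awxdevnaa".

awxdevnaa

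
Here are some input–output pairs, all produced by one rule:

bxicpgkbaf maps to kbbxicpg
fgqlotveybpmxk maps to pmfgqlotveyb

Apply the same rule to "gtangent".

gegtan

What's happening: delete the last 2 characters, then move the last 2 characters to the front (rotate right by 2).
Starting from "gtangent": after the first operation, "gtange"; after the second, "gegtan".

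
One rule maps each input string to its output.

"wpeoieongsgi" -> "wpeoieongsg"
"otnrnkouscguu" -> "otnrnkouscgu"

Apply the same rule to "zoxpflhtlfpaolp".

The pattern: delete the last character.
So "zoxpflhtlfpaolp" becomes "zoxpflhtlfpaol".

zoxpflhtlfpaol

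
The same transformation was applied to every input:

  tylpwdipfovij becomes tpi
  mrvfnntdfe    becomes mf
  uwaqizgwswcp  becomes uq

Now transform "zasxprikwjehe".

Rule — keep one character in every 3, starting at position 1 (positions 1st, 4th, 7th, ...), then delete the last 2 characters.
Working it through for "zasxprikwjehe": intermediate "zxije", final "zxi".

zxi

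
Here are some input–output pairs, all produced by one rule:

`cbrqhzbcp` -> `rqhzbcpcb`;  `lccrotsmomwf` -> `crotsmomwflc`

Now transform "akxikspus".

Rule — move the first 2 characters to the end (rotate left by 2).
"akxikspus" → "xikspusak".

xikspusak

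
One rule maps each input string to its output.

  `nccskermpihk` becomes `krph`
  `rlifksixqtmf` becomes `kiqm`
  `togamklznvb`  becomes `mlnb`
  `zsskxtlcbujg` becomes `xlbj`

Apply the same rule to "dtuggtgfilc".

ggic

In each case the input is transformed by: keep every other character starting from the first (positions 1st, 3rd, 5th, ...), then keep only the last 4 characters.
Applying both steps to "dtuggtgfilc": "duggic", then "ggic".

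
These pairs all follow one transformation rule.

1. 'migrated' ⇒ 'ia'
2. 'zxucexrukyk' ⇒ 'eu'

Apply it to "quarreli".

ui

Each output is the input with this applied: keep one character in every 3, starting at position 2 (positions 2nd, 5th, 8th, ...), then keep only the vowels.
On "quarreli": the first step gives "uri", and the second then gives "ui".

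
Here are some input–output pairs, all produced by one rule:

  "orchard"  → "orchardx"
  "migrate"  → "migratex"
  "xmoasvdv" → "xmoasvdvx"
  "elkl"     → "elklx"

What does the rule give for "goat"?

The pattern: append "x".
"goat" → "goatx".

goatx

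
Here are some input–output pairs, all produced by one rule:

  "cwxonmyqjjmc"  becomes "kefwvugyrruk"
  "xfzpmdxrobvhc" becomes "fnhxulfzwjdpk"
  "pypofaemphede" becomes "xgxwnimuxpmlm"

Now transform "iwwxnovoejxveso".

In each case the input is transformed by: shift every letter 8 places forward in the alphabet (wrapping around).
So "iwwxnovoejxveso" becomes "qeefvwdwmrfdmaw".

qeefvwdwmrfdmaw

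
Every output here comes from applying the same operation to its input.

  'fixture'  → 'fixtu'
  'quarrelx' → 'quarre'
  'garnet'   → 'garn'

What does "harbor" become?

In each case the input is transformed by: delete the last 2 characters.
On "harbor" that produces "harb".

harb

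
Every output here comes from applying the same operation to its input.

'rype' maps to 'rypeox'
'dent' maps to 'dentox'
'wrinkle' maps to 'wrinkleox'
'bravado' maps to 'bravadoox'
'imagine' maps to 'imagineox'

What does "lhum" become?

Rule — append "ox".
Doing the same to "lhum": "lhumox".

lhumox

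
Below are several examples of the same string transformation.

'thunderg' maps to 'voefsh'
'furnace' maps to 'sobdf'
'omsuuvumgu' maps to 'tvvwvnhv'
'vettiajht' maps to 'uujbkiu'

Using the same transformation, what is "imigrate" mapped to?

The rule is to shift every letter 1 place forward in the alphabet (wrapping around), then delete the first 2 characters.
Applying that to "imigrate" gives "jhsbuf".
(Check on "vettiajht": → "wfuujbkiu" → "uujbkiu" ✓)

jhsbuf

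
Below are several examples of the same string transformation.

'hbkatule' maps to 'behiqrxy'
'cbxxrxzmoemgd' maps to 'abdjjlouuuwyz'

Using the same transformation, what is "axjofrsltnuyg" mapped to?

The pattern: shift every letter 3 places backward in the alphabet (wrapping around), then sort the characters into alphabetical order.
For "axjofrsltnuyg" the result is "cdgiklopqruvx".

cdgiklopqruvx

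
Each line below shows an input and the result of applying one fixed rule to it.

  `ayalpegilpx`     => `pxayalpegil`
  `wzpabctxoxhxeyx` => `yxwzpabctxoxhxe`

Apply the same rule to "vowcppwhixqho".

hovowcppwhixq

Looking at the pairs, the operation is to move the last 2 characters to the front (rotate right by 2).
For "vowcppwhixqho" the result is "hovowcppwhixq".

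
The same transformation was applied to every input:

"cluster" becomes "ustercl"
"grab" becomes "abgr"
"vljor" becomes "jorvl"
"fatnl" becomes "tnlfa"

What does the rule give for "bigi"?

What's happening: move the first 2 characters to the end (rotate left by 2).
Applying that to "bigi" gives "gibi".

gibi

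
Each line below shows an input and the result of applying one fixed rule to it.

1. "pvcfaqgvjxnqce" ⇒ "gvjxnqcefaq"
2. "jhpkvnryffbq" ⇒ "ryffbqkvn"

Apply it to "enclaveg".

eglav

What's happening: delete the first 3 characters, then move the first 3 characters to the end (rotate left by 3).
"enclaveg" → "laveg" → "eglav".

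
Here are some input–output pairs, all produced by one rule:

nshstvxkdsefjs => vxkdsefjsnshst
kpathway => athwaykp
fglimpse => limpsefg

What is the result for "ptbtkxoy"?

btkxoypt

Rule — swap the front and back halves of the string, then move the last 2 characters to the front (rotate right by 2).
Starting from "ptbtkxoy": after the first operation, "kxoyptbt"; after the second, "btkxoypt".
(Check on "nshstvxkdsefjs": → "kdsefjsnshstvx" → "vxkdsefjsnshst" ✓)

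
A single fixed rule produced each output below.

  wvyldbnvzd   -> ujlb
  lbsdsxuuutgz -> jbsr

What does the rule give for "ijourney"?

Looking at the pairs, the operation is to keep one character in every 3, starting at position 1 (positions 1st, 4th, 7th, ...), then shift every letter 2 places backward in the alphabet (wrapping around).
On "ijourney": the first step gives "iue", and the second then gives "gsc".

gsc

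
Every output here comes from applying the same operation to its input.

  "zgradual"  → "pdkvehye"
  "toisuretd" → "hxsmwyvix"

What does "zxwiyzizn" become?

Looking at the pairs, the operation is to shift every letter 4 places forward in the alphabet (wrapping around), then move the last character to the front.
Working it through for "zxwiyzizn": intermediate "dbamcdmdr", final "rdbamcdmd".

rdbamcdmd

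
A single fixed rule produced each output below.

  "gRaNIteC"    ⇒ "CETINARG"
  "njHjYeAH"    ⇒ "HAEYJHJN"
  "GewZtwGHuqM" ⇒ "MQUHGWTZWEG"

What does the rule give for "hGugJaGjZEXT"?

TXEZJGAJGUGH

In each case the input is transformed by: reverse the string, then convert every letter to uppercase.
Applying both steps to "hGugJaGjZEXT": "TXEZjGaJguGh", then "TXEZJGAJGUGH".
(Check on "GewZtwGHuqM": → "MquHGwtZweG" → "MQUHGWTZWEG" ✓)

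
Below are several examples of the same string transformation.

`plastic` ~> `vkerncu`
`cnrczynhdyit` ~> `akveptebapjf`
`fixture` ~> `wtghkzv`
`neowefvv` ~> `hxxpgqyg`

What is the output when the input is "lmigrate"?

cvgnokit

What's happening: shift every letter 2 places forward in the alphabet (wrapping around), then move the last 3 characters to the front (rotate right by 3).
For "lmigrate", step one produces "nokitcvg"; step two turns that into "cvgnokit".
(Check on "plastic": → "rncuvke" → "vkerncu" ✓)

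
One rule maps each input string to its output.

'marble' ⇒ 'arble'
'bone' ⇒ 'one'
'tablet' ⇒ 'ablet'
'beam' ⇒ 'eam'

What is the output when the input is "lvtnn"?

vtnn

Each output is the input with this applied: delete the first character.
For "lvtnn" the result is "vtnn".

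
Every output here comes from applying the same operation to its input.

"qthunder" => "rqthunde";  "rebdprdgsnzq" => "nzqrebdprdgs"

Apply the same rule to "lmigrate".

elmigrat

What's happening: swap the front and back halves of the string, then move the first 3 characters to the end (rotate left by 3).
Applying that to "lmigrate" gives "elmigrat".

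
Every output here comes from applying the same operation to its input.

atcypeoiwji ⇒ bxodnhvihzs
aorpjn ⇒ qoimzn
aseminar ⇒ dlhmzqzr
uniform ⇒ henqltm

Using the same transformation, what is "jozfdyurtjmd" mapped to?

Looking at the pairs, the operation is to shift every letter 1 place backward in the alphabet (wrapping around), then move the first 2 characters to the end (rotate left by 2).
"jozfdyurtjmd" → "inyecxtqsilc" → "yecxtqsilcin".

yecxtqsilcin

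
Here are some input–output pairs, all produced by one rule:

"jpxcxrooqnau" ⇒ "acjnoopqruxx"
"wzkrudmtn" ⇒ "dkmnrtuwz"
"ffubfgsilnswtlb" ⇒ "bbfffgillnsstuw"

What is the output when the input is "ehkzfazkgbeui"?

abeefghikkuzz

Looking at the pairs, the operation is to sort the characters into alphabetical order.
Doing the same to "ehkzfazkgbeui": "abeefghikkuzz".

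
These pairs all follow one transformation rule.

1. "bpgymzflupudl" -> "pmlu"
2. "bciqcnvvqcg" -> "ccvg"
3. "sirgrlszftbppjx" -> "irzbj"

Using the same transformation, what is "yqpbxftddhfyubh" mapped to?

qxdfb

Each output is the input with this applied: keep one character in every 3, starting at position 2 (positions 2nd, 5th, 8th, ...).
On "yqpbxftddhfyubh" that produces "qxdfb".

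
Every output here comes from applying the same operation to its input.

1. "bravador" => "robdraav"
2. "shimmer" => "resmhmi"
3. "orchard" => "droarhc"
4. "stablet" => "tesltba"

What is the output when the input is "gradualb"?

Each output is the input with this applied: move the last character to the front, then take characters alternately from the front and the back (1st, last, 2nd, 2nd-last, ...).
"gradualb" → "bgradual" → "blgaruad".

blgaruad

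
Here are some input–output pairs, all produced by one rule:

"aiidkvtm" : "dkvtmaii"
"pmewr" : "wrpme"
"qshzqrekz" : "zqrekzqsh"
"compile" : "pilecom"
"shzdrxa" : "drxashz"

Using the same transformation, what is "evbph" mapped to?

The rule is to move the first 3 characters to the end (rotate left by 3).
"evbph" → "phevb".

phevb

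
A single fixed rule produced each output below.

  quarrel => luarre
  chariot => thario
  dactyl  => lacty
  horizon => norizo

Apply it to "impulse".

empuls

What's happening: delete the first character, then move the last character to the front.
For "impulse", step one produces "mpulse"; step two turns that into "empuls".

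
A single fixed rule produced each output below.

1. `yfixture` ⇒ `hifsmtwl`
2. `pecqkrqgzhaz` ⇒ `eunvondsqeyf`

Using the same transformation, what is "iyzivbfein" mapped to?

ptswbwmnwj

The rule is to shift every letter 12 places backward in the alphabet (wrapping around), then swap the front and back halves of the string.
"iyzivbfein" → "wmnwjptswb" → "ptswbwmnwj".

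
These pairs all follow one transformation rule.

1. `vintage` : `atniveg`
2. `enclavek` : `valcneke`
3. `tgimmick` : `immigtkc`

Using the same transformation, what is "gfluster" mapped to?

tsulfgre

In each case the input is transformed by: move the last 2 characters to the front (rotate right by 2), then reverse the string.
Working it through for "gfluster": intermediate "ergflust", final "tsulfgre".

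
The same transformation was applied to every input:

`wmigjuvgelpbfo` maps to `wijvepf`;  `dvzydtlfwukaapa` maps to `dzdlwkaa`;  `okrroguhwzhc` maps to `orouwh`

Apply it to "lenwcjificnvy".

Each output is the input with this applied: keep every other character starting from the first (positions 1st, 3rd, 5th, ...).
Doing the same to "lenwcjificnvy": "lnciiny".

lnciiny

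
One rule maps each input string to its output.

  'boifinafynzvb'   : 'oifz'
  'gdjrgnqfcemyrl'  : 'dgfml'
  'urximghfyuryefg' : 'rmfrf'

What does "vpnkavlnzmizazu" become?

The pattern: keep one character in every 3, starting at position 2 (positions 2nd, 5th, 8th, ...).
Applying that to "vpnkavlnzmizazu" gives "paniz".

paniz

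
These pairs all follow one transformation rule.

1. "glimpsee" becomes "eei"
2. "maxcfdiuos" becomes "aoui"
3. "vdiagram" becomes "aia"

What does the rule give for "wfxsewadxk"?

ae

The pattern: take characters alternately from the front and the back (1st, last, 2nd, 2nd-last, ...), then keep only the vowels.
"wfxsewadxk" → "ae".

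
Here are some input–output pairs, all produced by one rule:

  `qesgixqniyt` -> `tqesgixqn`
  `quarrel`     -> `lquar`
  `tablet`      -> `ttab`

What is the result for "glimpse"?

In each case the input is transformed by: move the last 3 characters to the front (rotate right by 3), then delete the first 2 characters.
On "glimpse": the first step gives "pseglim", and the second then gives "eglim".
(Check on "qesgixqniyt": → "iytqesgixqn" → "tqesgixqn" ✓)

eglim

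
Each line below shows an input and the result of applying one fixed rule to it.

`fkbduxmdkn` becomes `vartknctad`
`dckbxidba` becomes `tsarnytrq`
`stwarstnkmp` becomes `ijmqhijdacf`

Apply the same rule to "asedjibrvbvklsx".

Each output is the input with this applied: shift every letter 10 places backward in the alphabet (wrapping around).
Applying that to "asedjibrvbvklsx" gives "qiutzyrhlrlabin".

qiutzyrhlrlabin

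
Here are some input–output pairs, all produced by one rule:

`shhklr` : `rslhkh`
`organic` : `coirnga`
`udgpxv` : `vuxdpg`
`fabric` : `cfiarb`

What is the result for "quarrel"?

lqeurar

The transformation: reverse the string, then take characters alternately from the front and the back (1st, last, 2nd, 2nd-last, ...).
Starting from "quarrel": after the first operation, "lerrauq"; after the second, "lqeurar".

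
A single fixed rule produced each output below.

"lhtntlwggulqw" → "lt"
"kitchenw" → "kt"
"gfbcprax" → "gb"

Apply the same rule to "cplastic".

cl

Looking at the pairs, the operation is to keep every other character starting from the first (positions 1st, 3rd, 5th, ...), then keep only the first 2 characters.
"cplastic" → "clsi" → "cl".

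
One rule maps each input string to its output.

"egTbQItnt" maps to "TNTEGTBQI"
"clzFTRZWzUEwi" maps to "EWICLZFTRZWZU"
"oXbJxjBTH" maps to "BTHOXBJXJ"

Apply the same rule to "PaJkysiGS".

What's happening: move the last 3 characters to the front (rotate right by 3), then convert every letter to uppercase.
Applying both steps to "PaJkysiGS": "iGSPaJkys", then "IGSPAJKYS".

IGSPAJKYS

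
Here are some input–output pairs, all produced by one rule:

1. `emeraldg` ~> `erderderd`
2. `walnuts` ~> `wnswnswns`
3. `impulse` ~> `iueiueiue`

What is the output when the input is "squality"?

satsatsat

What's happening: keep one character in every 3, starting at position 1 (positions 1st, 4th, 7th, ...), then write the whole string 3 times in a row.
Applying both steps to "squality": "sat", then "satsatsat".
(Check on "impulse": → "iue" → "iueiueiue" ✓)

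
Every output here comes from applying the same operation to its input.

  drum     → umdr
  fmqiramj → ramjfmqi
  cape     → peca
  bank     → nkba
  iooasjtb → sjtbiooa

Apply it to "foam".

Looking at the pairs, the operation is to swap the front and back halves of the string.
"foam" → "amfo".

amfo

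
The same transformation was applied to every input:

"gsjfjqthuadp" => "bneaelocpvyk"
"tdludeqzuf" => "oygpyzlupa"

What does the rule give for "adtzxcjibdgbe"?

The transformation: shift every letter 5 places backward in the alphabet (wrapping around).
Applying that to "adtzxcjibdgbe" gives "vyousxedwybwz".

vyousxedwybwz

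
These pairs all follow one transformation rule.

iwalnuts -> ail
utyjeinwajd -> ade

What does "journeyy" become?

The rule is to sort the characters into alphabetical order, then keep only the first 3 characters.
Applying both steps to "journeyy": "ejnoruyy", then "ejn".
(Check on "iwalnuts": → "ailnstuw" → "ail" ✓)

ejn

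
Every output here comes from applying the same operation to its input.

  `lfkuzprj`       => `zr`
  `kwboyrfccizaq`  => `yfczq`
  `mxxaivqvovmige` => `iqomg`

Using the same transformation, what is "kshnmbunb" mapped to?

mub

The rule is to delete the first 3 characters, then keep every other character starting from the second (positions 2nd, 4th, 6th, ...).
Working it through for "kshnmbunb": intermediate "nmbunb", final "mub".
(Check on "kwboyrfccizaq": → "oyrfccizaq" → "yfczq" ✓)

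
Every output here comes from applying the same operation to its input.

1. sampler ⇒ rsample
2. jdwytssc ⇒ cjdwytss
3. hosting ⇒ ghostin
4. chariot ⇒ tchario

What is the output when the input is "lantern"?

The transformation: move the last character to the front.
For "lantern" the result is "nlanter".

nlanter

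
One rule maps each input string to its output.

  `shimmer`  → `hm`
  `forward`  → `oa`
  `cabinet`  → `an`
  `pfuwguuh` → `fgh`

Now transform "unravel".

nv

Rule — keep one character in every 3, starting at position 2 (positions 2nd, 5th, 8th, ...).
"unravel" → "nv".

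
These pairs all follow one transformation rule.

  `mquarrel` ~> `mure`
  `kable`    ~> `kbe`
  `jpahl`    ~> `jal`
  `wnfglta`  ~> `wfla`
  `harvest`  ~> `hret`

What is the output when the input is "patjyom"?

Each output is the input with this applied: keep every other character starting from the first (positions 1st, 3rd, 5th, ...).
For "patjyom" the result is "ptym".

ptym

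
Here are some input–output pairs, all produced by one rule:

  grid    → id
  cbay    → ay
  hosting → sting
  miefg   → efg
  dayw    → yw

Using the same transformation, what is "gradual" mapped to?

The rule is to delete the first 2 characters.
So "gradual" becomes "adual".

adual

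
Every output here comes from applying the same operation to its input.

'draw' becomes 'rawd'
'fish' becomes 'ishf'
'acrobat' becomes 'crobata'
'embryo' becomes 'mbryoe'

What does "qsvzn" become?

svznq

Looking at the pairs, the operation is to move the first character to the end.
For "qsvzn" the result is "svznq".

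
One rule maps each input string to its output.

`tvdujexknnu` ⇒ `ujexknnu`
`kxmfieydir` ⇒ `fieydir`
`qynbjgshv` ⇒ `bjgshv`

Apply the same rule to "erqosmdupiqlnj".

osmdupiqlnj

Looking at the pairs, the operation is to delete the first 3 characters.
For "erqosmdupiqlnj" the result is "osmdupiqlnj".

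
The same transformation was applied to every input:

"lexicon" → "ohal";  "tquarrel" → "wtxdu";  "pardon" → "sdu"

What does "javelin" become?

mdyh

In each case the input is transformed by: shift every letter 3 places forward in the alphabet (wrapping around), then delete the last 3 characters.
On "javelin": the first step gives "mdyholq", and the second then gives "mdyh".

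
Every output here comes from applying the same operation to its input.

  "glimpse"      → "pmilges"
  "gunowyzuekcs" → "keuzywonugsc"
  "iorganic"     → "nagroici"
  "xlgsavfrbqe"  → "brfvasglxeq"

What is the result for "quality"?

Each output is the input with this applied: reverse the string, then move the first 2 characters to the end (rotate left by 2).
Working it through for "quality": intermediate "ytilauq", final "ilauqyt".

ilauqyt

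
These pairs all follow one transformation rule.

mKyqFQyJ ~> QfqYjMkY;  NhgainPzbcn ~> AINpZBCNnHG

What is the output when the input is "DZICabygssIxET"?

What's happening: flip the case of every letter, then move the first 3 characters to the end (rotate left by 3).
"DZICabygssIxET" → "dzicABYGSSiXet" → "cABYGSSiXetdzi".

cABYGSSiXetdzi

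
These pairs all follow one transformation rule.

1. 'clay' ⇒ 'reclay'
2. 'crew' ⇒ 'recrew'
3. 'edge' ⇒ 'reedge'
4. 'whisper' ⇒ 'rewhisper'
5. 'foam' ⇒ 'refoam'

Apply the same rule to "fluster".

What's happening: prepend "re".
Doing the same to "fluster": "refluster".

refluster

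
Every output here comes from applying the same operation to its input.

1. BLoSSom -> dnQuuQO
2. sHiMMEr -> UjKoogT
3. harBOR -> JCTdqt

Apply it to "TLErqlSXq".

vngTSNuzS

The rule is to shift every letter 2 places forward in the alphabet (wrapping around), then flip the case of every letter.
Working it through for "TLErqlSXq": intermediate "VNGtsnUZs", final "vngTSNuzS".
(Check on "harBOR": → "jctDQT" → "JCTdqt" ✓)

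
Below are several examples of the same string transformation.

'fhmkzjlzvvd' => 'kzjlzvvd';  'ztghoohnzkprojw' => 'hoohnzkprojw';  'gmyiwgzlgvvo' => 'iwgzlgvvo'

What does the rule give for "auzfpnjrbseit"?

Each output is the input with this applied: delete the first 3 characters.
For "auzfpnjrbseit" the result is "fpnjrbseit".

fpnjrbseit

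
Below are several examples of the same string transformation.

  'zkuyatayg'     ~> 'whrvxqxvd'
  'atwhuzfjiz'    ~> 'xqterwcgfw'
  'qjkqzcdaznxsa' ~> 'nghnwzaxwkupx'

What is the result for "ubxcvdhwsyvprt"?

ryuzsaetpvsmoq

Each output is the input with this applied: shift every letter 3 places backward in the alphabet (wrapping around).
On "ubxcvdhwsyvprt" that produces "ryuzsaetpvsmoq".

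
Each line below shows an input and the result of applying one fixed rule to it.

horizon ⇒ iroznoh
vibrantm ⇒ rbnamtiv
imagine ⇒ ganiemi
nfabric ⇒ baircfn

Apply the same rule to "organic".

agincro

The rule is to swap each adjacent pair of characters (1↔2, 3↔4, ...), then move the first 2 characters to the end (rotate left by 2).
Applying both steps to "organic": "roaginc", then "agincro".
(Check on "imagine": → "miganie" → "ganiemi" ✓)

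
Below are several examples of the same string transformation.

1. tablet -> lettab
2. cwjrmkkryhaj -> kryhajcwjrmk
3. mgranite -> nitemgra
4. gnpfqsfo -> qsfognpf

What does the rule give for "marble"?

Rule — swap the front and back halves of the string.
On "marble" that produces "blemar".

blemar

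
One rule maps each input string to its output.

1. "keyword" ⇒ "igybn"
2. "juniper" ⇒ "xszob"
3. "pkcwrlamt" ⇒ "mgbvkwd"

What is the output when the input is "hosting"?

cdsxq

Looking at the pairs, the operation is to delete the first 2 characters, then shift every letter 10 places forward in the alphabet (wrapping around).
Applying both steps to "hosting": "sting", then "cdsxq".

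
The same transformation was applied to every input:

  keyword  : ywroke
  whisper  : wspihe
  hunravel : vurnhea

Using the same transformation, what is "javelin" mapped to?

Looking at the pairs, the operation is to delete the last character, then sort the characters into reverse alphabetical order.
On "javelin": the first step gives "javeli", and the second then gives "vljiea".
(Check on "keyword": → "keywor" → "ywroke" ✓)

vljiea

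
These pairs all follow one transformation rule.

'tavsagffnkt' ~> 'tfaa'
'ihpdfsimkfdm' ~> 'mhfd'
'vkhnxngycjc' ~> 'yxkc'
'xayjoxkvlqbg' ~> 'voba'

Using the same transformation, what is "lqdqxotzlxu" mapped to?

zxuq

In each case the input is transformed by: keep one character in every 3, starting at position 2 (positions 2nd, 5th, 8th, ...), then sort the characters into reverse alphabetical order.
Starting from "lqdqxotzlxu": after the first operation, "qxzu"; after the second, "zxuq".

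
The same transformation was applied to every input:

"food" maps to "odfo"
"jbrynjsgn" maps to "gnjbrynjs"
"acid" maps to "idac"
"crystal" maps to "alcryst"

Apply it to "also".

soal

The transformation: move the last 2 characters to the front (rotate right by 2).
On "also" that produces "soal".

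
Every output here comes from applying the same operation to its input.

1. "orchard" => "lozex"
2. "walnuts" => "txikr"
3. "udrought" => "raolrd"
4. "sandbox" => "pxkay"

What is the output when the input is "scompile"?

pzljmf

Each output is the input with this applied: shift every letter 3 places backward in the alphabet (wrapping around), then delete the last 2 characters.
Starting from "scompile": after the first operation, "pzljmfib"; after the second, "pzljmf".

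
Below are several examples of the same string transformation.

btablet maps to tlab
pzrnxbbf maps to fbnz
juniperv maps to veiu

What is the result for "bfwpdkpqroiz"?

zoqkpf

The pattern: reverse the string, then keep every other character starting from the first (positions 1st, 3rd, 5th, ...).
For "bfwpdkpqroiz", step one produces "ziorqpkdpwfb"; step two turns that into "zoqkpf".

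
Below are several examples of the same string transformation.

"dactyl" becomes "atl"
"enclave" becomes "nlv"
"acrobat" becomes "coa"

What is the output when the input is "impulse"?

mus

Each output is the input with this applied: keep every other character starting from the second (positions 2nd, 4th, 6th, ...).
For "impulse" the result is "mus".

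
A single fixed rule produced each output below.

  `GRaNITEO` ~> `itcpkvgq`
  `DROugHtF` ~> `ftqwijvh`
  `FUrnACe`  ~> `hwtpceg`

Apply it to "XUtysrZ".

Rule — shift every letter 2 places forward in the alphabet (wrapping around), then convert every letter to lowercase.
Applying both steps to "XUtysrZ": "ZWvautB", then "zwvautb".

zwvautb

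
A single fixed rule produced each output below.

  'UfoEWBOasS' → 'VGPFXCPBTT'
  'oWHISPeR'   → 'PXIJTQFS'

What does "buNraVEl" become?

CVOSBWFM

Rule — shift every letter 1 place forward in the alphabet (wrapping around), then convert every letter to uppercase.
On "buNraVEl" that produces "CVOSBWFM".
(Check on "oWHISPeR": → "pXIJTQfS" → "PXIJTQFS" ✓)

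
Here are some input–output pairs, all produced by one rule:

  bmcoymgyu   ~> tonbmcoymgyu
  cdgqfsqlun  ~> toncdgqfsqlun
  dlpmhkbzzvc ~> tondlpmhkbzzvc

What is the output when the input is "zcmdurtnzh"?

Rule — prepend "ton".
For "zcmdurtnzh" the result is "tonzcmdurtnzh".

tonzcmdurtnzh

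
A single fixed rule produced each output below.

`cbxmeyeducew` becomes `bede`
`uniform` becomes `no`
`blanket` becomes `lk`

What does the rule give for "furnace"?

Each output is the input with this applied: keep one character in every 3, starting at position 2 (positions 2nd, 5th, 8th, ...).
"furnace" → "ua".

ua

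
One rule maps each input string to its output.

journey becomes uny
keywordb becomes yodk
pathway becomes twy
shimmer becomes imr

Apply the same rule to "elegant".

eat

Each output is the input with this applied: move the first character to the end, then keep every other character starting from the second (positions 2nd, 4th, 6th, ...).
Starting from "elegant": after the first operation, "legante"; after the second, "eat".
(Check on "shimmer": → "himmers" → "imr" ✓)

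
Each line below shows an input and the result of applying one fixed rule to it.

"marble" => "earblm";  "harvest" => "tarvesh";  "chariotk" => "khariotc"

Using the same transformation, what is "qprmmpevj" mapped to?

The pattern: swap the first and last characters.
On "qprmmpevj" that produces "jprmmpevq".

jprmmpevq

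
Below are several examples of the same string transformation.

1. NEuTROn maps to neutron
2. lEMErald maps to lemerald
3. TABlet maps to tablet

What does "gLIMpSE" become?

glimpse

In each case the input is transformed by: convert every letter to lowercase.
Applying that to "gLIMpSE" gives "glimpse".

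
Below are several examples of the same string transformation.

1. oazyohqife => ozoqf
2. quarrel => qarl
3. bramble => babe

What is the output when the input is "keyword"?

Looking at the pairs, the operation is to keep every other character starting from the first (positions 1st, 3rd, 5th, ...).
On "keyword" that produces "kyod".

kyod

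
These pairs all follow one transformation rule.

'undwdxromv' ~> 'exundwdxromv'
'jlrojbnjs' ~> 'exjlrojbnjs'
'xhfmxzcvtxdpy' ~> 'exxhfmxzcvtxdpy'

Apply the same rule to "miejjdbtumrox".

What's happening: prepend "ex".
For "miejjdbtumrox" the result is "exmiejjdbtumrox".

exmiejjdbtumrox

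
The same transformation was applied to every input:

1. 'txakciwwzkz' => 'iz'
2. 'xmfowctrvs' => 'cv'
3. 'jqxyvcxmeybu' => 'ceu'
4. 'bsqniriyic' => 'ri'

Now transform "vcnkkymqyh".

yy

What's happening: delete the first 3 characters, then keep one character in every 3, starting at position 3 (positions 3rd, 6th, 9th, ...).
"vcnkkymqyh" → "yy".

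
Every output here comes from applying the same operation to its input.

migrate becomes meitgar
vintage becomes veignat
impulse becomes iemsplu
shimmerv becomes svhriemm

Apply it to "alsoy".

The transformation: take characters alternately from the front and the back (1st, last, 2nd, 2nd-last, ...).
"alsoy" → "aylos".

aylos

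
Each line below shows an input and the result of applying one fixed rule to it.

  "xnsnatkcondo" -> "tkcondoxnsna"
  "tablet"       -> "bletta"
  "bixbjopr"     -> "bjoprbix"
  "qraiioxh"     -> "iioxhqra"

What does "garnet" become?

The transformation: move the last character to the front, then swap the front and back halves of the string.
Starting from "garnet": after the first operation, "tgarne"; after the second, "rnetga".
(Check on "qraiioxh": → "hqraiiox" → "iioxhqra" ✓)

rnetga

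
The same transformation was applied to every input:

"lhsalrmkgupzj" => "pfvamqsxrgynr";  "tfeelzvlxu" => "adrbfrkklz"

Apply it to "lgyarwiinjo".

uptoocxgemr

What's happening: shift every letter 6 places forward in the alphabet (wrapping around), then reverse the string.
For "lgyarwiinjo" the result is "uptoocxgemr".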